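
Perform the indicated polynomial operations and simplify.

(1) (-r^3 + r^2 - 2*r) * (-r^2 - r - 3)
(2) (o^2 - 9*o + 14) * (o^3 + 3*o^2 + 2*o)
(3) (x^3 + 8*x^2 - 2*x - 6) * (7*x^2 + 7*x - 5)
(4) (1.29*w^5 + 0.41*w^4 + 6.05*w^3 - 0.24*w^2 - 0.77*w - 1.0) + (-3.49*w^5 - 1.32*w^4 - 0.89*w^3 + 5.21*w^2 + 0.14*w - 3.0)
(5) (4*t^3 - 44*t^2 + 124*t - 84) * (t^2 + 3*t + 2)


(1) = r^5 + 4*r^3 - r^2 + 6*r
(2) = o^5 - 6*o^4 - 11*o^3 + 24*o^2 + 28*o
(3) = 7*x^5 + 63*x^4 + 37*x^3 - 96*x^2 - 32*x + 30
(4) = -2.2*w^5 - 0.91*w^4 + 5.16*w^3 + 4.97*w^2 - 0.63*w - 4.0
(5) = 4*t^5 - 32*t^4 + 200*t^2 - 4*t - 168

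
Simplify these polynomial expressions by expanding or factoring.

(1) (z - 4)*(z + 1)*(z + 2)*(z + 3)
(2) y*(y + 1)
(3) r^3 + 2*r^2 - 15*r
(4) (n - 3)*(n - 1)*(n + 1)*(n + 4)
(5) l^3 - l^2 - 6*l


(1) = z^4 + 2*z^3 - 13*z^2 - 38*z - 24
(2) = y^2 + y
(3) = r*(r - 3)*(r + 5)
(4) = n^4 + n^3 - 13*n^2 - n + 12
(5) = l*(l - 3)*(l + 2)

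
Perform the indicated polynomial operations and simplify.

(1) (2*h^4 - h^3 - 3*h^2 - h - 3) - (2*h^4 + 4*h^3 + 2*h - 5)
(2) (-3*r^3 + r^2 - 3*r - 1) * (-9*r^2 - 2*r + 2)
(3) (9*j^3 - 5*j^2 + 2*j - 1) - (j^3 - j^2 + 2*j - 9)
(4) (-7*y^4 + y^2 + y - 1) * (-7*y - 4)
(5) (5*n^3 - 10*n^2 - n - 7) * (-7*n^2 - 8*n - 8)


(1) = -5*h^3 - 3*h^2 - 3*h + 2
(2) = 27*r^5 - 3*r^4 + 19*r^3 + 17*r^2 - 4*r - 2
(3) = 8*j^3 - 4*j^2 + 8
(4) = 49*y^5 + 28*y^4 - 7*y^3 - 11*y^2 + 3*y + 4
(5) = -35*n^5 + 30*n^4 + 47*n^3 + 137*n^2 + 64*n + 56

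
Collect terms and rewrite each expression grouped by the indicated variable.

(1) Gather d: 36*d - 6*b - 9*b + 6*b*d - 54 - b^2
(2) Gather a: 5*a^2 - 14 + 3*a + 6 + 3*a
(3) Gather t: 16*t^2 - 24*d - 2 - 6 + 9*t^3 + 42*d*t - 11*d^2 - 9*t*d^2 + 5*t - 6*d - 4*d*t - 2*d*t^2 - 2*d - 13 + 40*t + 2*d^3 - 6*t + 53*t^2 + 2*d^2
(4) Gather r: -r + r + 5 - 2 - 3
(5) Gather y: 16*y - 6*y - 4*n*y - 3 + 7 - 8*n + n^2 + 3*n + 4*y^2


(1) = -b^2 - 15*b + d*(6*b + 36) - 54
(2) = 5*a^2 + 6*a - 8
(3) = 2*d^3 - 9*d^2 - 32*d + 9*t^3 + t^2*(69 - 2*d) + t*(-9*d^2 + 38*d + 39) - 21
(4) = 0
(5) = n^2 - 5*n + 4*y^2 + y*(10 - 4*n) + 4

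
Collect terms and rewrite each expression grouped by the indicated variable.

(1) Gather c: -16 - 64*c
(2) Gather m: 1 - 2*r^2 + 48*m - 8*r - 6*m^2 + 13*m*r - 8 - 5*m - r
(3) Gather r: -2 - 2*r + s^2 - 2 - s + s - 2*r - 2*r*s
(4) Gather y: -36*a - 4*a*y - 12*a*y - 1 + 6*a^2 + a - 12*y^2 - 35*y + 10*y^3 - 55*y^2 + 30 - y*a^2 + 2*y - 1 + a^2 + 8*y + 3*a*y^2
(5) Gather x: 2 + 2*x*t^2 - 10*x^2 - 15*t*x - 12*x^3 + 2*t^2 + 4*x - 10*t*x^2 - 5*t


(1) = -64*c - 16
(2) = -6*m^2 + m*(13*r + 43) - 2*r^2 - 9*r - 7
(3) = r*(-2*s - 4) + s^2 - 4
(4) = 7*a^2 - 35*a + 10*y^3 + y^2*(3*a - 67) + y*(-a^2 - 16*a - 25) + 28
(5) = 2*t^2 - 5*t - 12*x^3 + x^2*(-10*t - 10) + x*(2*t^2 - 15*t + 4) + 2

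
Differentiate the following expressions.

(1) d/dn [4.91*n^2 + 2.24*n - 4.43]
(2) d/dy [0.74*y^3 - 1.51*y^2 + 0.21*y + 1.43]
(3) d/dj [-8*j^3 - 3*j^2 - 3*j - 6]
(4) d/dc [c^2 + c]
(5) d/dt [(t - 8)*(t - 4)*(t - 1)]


(1) = 9.82*n + 2.24
(2) = 2.22*y^2 - 3.02*y + 0.21
(3) = -24*j^2 - 6*j - 3
(4) = 2*c + 1
(5) = 3*t^2 - 26*t + 44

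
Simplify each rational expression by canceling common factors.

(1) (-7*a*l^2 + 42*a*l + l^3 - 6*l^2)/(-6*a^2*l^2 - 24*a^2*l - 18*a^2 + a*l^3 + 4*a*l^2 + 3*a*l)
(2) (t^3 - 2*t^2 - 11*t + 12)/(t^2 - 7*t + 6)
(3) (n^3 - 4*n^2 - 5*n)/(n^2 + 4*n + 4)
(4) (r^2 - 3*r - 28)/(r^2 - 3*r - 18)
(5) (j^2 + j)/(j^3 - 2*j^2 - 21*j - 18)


(1) = (7*a*l^2 - 42*a*l - l^3 + 6*l^2)/(6*a^2*l^2 + 24*a^2*l + 18*a^2 - a*l^3 - 4*a*l^2 - 3*a*l)
(2) = (t^2 - t - 12)/(t - 6)
(3) = (n^3 - 4*n^2 - 5*n)/(n^2 + 4*n + 4)
(4) = (r^2 - 3*r - 28)/(r^2 - 3*r - 18)
(5) = j/(j^2 - 3*j - 18)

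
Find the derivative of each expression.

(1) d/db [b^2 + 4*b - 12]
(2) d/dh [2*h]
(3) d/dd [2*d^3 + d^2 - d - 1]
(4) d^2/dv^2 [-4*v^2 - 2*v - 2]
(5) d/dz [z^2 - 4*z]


(1) = 2*b + 4
(2) = 2
(3) = 6*d^2 + 2*d - 1
(4) = -8
(5) = 2*z - 4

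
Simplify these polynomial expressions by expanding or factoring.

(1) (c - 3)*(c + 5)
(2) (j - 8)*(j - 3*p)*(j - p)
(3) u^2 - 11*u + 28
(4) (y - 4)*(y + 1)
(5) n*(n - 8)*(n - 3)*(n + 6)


(1) = c^2 + 2*c - 15
(2) = j^3 - 4*j^2*p - 8*j^2 + 3*j*p^2 + 32*j*p - 24*p^2
(3) = (u - 7)*(u - 4)
(4) = y^2 - 3*y - 4
(5) = n^4 - 5*n^3 - 42*n^2 + 144*n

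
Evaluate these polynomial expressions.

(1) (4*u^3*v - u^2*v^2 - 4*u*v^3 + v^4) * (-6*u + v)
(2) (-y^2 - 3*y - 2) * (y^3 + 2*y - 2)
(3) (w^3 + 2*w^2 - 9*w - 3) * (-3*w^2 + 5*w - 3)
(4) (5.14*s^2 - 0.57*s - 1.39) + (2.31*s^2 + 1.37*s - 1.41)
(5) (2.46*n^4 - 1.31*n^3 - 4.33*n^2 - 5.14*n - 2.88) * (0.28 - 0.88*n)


(1) = -24*u^4*v + 10*u^3*v^2 + 23*u^2*v^3 - 10*u*v^4 + v^5
(2) = -y^5 - 3*y^4 - 4*y^3 - 4*y^2 + 2*y + 4
(3) = -3*w^5 - w^4 + 34*w^3 - 42*w^2 + 12*w + 9
(4) = 7.45*s^2 + 0.8*s - 2.8
(5) = -2.1648*n^5 + 1.8416*n^4 + 3.4436*n^3 + 3.3108*n^2 + 1.0952*n - 0.8064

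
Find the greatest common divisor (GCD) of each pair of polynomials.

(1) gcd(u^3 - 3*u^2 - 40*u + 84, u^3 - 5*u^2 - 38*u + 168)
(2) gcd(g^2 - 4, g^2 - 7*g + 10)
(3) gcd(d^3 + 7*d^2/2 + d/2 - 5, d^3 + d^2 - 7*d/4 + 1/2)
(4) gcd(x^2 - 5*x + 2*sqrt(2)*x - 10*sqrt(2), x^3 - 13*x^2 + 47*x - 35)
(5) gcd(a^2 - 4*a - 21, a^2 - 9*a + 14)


(1) = gcd((u - 7)*(u - 2)*(u + 6), (u - 7)*(u - 4)*(u + 6)) = u^2 - u - 42
(2) = gcd((g - 2)*(g + 2), (g - 5)*(g - 2)) = g - 2
(3) = d + 2
(4) = x - 5
(5) = a - 7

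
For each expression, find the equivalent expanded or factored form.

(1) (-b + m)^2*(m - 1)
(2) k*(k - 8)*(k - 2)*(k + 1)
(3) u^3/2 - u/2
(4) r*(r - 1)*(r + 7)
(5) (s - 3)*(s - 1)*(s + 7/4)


(1) = b^2*m - b^2 - 2*b*m^2 + 2*b*m + m^3 - m^2
(2) = k^4 - 9*k^3 + 6*k^2 + 16*k
(3) = u*(u/2 + 1/2)*(u - 1)
(4) = r^3 + 6*r^2 - 7*r
(5) = s^3 - 9*s^2/4 - 4*s + 21/4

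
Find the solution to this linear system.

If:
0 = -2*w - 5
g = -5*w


Then:
g = 25/2
w = -5/2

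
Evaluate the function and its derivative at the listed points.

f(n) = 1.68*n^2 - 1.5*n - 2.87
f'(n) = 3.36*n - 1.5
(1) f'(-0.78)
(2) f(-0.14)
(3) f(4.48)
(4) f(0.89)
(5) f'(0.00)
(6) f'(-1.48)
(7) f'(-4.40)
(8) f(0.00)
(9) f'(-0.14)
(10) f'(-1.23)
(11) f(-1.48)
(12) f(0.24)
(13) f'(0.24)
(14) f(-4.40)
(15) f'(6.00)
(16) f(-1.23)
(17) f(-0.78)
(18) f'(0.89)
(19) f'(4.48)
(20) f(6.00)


(1) = -4.12
(2) = -2.63
(3) = 24.13
(4) = -2.87
(5) = -1.50
(6) = -6.47
(7) = -16.28
(8) = -2.87
(9) = -1.97
(10) = -5.63
(11) = 3.03
(12) = -3.13
(13) = -0.69
(14) = 36.25
(15) = 18.66
(16) = 1.52
(17) = -0.68
(18) = 1.49
(19) = 13.55
(20) = 48.61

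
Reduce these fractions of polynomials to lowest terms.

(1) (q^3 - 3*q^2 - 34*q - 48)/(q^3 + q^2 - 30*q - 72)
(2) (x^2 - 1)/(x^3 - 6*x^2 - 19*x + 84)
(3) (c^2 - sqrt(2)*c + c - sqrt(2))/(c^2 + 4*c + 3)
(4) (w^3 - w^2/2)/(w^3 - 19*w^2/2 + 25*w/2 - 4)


(1) = (q^2 - 6*q - 16)/(q^2 - 2*q - 24)
(2) = (x^2 - 1)/(x^3 - 6*x^2 - 19*x + 84)
(3) = (c - sqrt(2))/(c + 3)
(4) = w^2/(w^2 - 9*w + 8)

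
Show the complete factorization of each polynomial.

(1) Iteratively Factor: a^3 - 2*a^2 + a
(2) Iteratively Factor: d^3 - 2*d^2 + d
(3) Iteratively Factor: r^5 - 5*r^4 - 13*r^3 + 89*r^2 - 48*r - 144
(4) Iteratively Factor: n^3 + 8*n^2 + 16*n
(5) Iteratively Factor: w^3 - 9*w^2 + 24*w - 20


(1) = (a - 1)*(a^2 - a) = (a - 1)^2*(a)
(2) = (d - 1)*(d^2 - d) = (d - 1)^2*(d)
(3) = (r + 4)*(r^4 - 9*r^3 + 23*r^2 - 3*r - 36) = (r + 1)*(r + 4)*(r^3 - 10*r^2 + 33*r - 36) = (r - 3)*(r + 1)*(r + 4)*(r^2 - 7*r + 12) = (r - 3)^2*(r + 1)*(r + 4)*(r - 4)
(4) = (n + 4)*(n^2 + 4*n) = (n + 4)^2*(n)
(5) = (w - 2)*(w^2 - 7*w + 10) = (w - 5)*(w - 2)*(w - 2)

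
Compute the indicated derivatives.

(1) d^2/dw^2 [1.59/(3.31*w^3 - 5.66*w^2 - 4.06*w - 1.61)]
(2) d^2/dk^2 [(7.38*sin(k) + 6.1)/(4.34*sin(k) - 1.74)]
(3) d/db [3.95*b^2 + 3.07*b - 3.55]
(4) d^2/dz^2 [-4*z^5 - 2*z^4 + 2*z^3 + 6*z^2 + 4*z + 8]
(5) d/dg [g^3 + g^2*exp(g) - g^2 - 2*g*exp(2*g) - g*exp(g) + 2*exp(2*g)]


(1) = ((17.9988 - 31.5774*w)*(-3.31*w^3 + 5.66*w^2 + 4.06*w + 1.61) - 1.59*(-19.86*w^2 + 22.64*w + 8.12)*(-9.93*w^2 + 11.32*w + 4.06))/(-3.31*w^3 + 5.66*w^2 + 4.06*w + 1.61)^3
(2) = (-170.627968*sin(k)^2 - 68.408448*sin(k) + 341.255936)/(81.746504*sin(k)^3 - 98.321832*sin(k)^2 + 39.419352*sin(k) - 5.268024)
(3) = 7.9*b + 3.07
(4) = -80*z^3 - 24*z^2 + 12*z + 12
(5) = g^2*exp(g) + 3*g^2 - 4*g*exp(2*g) + g*exp(g) - 2*g + 2*exp(2*g) - exp(g)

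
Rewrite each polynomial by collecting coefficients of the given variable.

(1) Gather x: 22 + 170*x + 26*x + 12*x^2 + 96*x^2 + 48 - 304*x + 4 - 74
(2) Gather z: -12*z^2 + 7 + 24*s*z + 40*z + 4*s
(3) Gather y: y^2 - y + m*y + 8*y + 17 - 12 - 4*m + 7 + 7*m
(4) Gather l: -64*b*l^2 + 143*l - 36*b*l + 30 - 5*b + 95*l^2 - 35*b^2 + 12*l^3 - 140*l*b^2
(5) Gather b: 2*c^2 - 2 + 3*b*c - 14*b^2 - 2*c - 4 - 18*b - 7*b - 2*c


(1) = 108*x^2 - 108*x
(2) = 4*s - 12*z^2 + z*(24*s + 40) + 7
(3) = 3*m + y^2 + y*(m + 7) + 12
(4) = -35*b^2 - 5*b + 12*l^3 + l^2*(95 - 64*b) + l*(-140*b^2 - 36*b + 143) + 30
(5) = -14*b^2 + b*(3*c - 25) + 2*c^2 - 4*c - 6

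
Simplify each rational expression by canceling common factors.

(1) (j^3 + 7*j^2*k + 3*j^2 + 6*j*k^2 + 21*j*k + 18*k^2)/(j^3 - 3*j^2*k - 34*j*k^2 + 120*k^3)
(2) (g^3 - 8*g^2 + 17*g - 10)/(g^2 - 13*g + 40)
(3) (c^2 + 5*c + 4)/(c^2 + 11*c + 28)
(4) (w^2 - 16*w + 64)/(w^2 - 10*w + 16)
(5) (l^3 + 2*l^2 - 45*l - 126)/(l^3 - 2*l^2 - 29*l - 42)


(1) = (j^2 + j*k + 3*j + 3*k)/(j^2 - 9*j*k + 20*k^2)
(2) = (g^2 - 3*g + 2)/(g - 8)
(3) = (c + 1)/(c + 7)
(4) = (w - 8)/(w - 2)
(5) = (l + 6)/(l + 2)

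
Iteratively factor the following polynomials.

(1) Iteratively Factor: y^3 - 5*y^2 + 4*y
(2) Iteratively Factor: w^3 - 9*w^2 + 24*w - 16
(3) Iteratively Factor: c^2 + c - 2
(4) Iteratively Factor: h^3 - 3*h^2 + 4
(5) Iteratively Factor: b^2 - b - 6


(1) = (y - 1)*(y^2 - 4*y) = (y - 4)*(y - 1)*(y)
(2) = (w - 1)*(w^2 - 8*w + 16) = (w - 4)*(w - 1)*(w - 4)
(3) = (c + 2)*(c - 1)
(4) = (h - 2)*(h^2 - h - 2) = (h - 2)*(h + 1)*(h - 2)
(5) = (b + 2)*(b - 3)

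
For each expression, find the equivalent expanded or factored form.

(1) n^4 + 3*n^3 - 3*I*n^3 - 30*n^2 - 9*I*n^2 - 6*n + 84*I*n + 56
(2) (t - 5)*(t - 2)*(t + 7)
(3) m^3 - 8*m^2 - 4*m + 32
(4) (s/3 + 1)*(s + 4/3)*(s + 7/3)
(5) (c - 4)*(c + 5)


(1) = (n - 4)*(n + 7)*(n - 2*I)*(n - I)
(2) = t^3 - 39*t + 70
(3) = (m - 8)*(m - 2)*(m + 2)
(4) = s^3/3 + 20*s^2/9 + 127*s/27 + 28/9
(5) = c^2 + c - 20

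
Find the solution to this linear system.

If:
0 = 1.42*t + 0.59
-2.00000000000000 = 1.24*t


Then:
No Solution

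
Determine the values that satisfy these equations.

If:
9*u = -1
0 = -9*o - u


Then:
o = 1/81
u = -1/9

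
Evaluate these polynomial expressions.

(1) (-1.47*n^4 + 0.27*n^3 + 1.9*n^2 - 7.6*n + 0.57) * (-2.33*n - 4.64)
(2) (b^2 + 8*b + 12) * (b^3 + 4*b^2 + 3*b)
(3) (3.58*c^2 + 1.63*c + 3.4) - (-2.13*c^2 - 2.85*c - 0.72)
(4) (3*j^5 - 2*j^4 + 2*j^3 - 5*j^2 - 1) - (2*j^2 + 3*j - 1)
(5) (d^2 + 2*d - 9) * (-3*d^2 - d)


(1) = 3.4251*n^5 + 6.1917*n^4 - 5.6798*n^3 + 8.892*n^2 + 33.9359*n - 2.6448
(2) = b^5 + 12*b^4 + 47*b^3 + 72*b^2 + 36*b
(3) = 5.71*c^2 + 4.48*c + 4.12
(4) = 3*j^5 - 2*j^4 + 2*j^3 - 7*j^2 - 3*j
(5) = -3*d^4 - 7*d^3 + 25*d^2 + 9*d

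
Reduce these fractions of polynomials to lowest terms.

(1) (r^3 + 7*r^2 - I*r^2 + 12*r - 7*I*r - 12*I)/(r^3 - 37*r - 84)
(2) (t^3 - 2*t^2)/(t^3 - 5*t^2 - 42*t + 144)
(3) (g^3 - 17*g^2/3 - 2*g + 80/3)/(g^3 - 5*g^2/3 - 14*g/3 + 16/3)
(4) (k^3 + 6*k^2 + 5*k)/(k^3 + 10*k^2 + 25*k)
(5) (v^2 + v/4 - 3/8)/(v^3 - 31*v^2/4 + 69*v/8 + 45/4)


(1) = (r - I)/(r - 7)
(2) = (t^3 - 2*t^2)/(t^3 - 5*t^2 - 42*t + 144)
(3) = (g - 5)/(g - 1)
(4) = (k + 1)/(k + 5)
(5) = (2*v - 1)/(2*v^2 - 17*v + 30)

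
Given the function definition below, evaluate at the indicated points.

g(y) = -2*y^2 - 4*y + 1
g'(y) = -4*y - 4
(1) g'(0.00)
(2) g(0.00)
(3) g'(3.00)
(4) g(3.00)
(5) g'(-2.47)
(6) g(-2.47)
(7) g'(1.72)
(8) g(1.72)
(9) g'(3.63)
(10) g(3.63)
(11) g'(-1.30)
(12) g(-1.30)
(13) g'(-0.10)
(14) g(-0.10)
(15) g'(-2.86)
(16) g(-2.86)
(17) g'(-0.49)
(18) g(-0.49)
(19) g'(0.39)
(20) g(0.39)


(1) = -4.00
(2) = 1.00
(3) = -16.00
(4) = -29.00
(5) = 5.88
(6) = -1.32
(7) = -10.88
(8) = -11.80
(9) = -18.52
(10) = -39.87
(11) = 1.20
(12) = 2.82
(13) = -3.60
(14) = 1.38
(15) = 7.44
(16) = -3.92
(17) = -2.04
(18) = 2.48
(19) = -5.56
(20) = -0.86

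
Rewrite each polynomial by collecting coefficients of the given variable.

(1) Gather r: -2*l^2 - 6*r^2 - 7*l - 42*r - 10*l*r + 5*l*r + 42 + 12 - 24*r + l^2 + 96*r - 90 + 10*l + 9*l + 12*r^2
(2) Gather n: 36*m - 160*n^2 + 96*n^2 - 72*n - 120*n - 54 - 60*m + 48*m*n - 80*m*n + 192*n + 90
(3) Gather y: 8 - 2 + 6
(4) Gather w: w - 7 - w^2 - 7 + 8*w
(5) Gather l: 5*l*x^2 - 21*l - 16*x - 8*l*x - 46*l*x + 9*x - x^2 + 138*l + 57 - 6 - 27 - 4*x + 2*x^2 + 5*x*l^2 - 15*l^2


(1) = -l^2 + 12*l + 6*r^2 + r*(30 - 5*l) - 36
(2) = -32*m*n - 24*m - 64*n^2 + 36
(3) = 12
(4) = -w^2 + 9*w - 14
(5) = l^2*(5*x - 15) + l*(5*x^2 - 54*x + 117) + x^2 - 11*x + 24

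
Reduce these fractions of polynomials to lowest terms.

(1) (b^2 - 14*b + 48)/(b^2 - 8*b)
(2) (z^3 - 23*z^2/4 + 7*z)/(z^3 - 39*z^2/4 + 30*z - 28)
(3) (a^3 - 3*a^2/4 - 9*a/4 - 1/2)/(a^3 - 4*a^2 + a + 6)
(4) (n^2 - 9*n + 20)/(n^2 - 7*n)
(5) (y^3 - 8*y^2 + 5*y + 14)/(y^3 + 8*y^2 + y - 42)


(1) = (b - 6)/b
(2) = z/(z - 4)
(3) = (4*a + 1)/(4*a - 12)
(4) = (n^2 - 9*n + 20)/(n^2 - 7*n)
(5) = (y^2 - 6*y - 7)/(y^2 + 10*y + 21)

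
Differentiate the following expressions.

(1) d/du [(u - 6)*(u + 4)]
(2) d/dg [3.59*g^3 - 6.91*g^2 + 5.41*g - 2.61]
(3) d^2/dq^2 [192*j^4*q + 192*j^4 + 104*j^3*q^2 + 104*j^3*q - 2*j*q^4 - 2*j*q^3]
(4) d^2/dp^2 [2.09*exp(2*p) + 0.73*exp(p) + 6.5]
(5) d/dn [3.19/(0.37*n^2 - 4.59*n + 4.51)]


(1) = 2*u - 2
(2) = 10.77*g^2 - 13.82*g + 5.41
(3) = 4*j*(52*j^2 - 6*q^2 - 3*q)
(4) = (8.36*exp(p) + 0.73)*exp(p)
(5) = (14.6421 - 2.3606*n)/(0.37*n^2 - 4.59*n + 4.51)^2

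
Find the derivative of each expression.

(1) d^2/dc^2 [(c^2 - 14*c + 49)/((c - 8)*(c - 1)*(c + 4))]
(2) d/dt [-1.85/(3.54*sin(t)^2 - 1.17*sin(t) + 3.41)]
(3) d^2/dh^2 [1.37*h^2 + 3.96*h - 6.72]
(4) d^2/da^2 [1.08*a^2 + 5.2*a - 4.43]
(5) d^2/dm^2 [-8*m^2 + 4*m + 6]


(1) = 2*(c^6 - 42*c^5 + 588*c^4 - 3066*c^3 + 2727*c^2 + 9156*c + 34736)/(c^9 - 15*c^8 - 9*c^7 + 811*c^6 - 708*c^5 - 14736*c^4 + 8000*c^3 + 59904*c^2 - 86016*c + 32768)
(2) = (13.098*sin(t) - 2.1645)*cos(t)/(3.54*sin(t)^2 - 1.17*sin(t) + 3.41)^2
(3) = 2.74000000000000
(4) = 2.16000000000000
(5) = -16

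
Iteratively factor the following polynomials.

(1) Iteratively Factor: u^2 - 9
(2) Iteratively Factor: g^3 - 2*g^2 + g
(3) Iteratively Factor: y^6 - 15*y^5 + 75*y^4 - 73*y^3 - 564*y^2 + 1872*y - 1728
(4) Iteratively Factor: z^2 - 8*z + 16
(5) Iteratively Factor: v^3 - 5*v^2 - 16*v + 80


(1) = (u - 3)*(u + 3)
(2) = (g)*(g^2 - 2*g + 1) = g*(g - 1)*(g - 1)
(3) = (y - 4)*(y^5 - 11*y^4 + 31*y^3 + 51*y^2 - 360*y + 432) = (y - 4)^2*(y^4 - 7*y^3 + 3*y^2 + 63*y - 108) = (y - 4)^3*(y^3 - 3*y^2 - 9*y + 27) = (y - 4)^3*(y - 3)*(y^2 - 9) = (y - 4)^3*(y - 3)*(y + 3)*(y - 3)
(4) = (z - 4)*(z - 4)
(5) = (v - 5)*(v^2 - 16) = (v - 5)*(v + 4)*(v - 4)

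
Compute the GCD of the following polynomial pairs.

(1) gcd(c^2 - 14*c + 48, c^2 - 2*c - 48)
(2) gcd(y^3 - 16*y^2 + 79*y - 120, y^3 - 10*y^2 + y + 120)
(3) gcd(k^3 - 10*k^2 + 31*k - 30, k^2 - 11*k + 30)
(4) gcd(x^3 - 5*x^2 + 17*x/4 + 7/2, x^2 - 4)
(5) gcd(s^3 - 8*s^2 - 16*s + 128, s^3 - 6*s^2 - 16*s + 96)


(1) = c - 8
(2) = y^2 - 13*y + 40
(3) = gcd((k - 5)*(k - 3)*(k - 2), (k - 6)*(k - 5)) = k - 5
(4) = x - 2
(5) = gcd((s - 8)*(s - 4)*(s + 4), (s - 6)*(s - 4)*(s + 4)) = s^2 - 16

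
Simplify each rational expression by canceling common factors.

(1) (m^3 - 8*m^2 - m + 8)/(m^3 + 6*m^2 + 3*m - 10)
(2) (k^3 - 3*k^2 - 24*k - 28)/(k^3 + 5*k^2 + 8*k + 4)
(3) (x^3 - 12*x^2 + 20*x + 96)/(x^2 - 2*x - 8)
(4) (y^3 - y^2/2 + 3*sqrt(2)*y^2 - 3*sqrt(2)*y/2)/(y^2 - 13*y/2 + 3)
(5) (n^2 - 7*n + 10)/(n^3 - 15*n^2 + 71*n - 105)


(1) = (m^2 - 7*m - 8)/(m^2 + 7*m + 10)
(2) = (k - 7)/(k + 1)
(3) = (x^2 - 14*x + 48)/(x - 4)
(4) = (4*y^2 + 12*sqrt(2)*y)/(4*y - 24)
(5) = (n - 2)/(n^2 - 10*n + 21)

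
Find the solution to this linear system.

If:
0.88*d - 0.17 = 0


Then:
d = 0.19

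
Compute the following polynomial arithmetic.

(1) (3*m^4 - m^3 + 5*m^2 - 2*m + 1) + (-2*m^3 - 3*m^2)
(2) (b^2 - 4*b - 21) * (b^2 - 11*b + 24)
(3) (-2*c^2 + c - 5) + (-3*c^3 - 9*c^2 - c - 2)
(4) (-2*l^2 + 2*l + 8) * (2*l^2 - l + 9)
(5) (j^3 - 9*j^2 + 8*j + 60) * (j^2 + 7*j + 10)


(1) = 3*m^4 - 3*m^3 + 2*m^2 - 2*m + 1
(2) = b^4 - 15*b^3 + 47*b^2 + 135*b - 504
(3) = -3*c^3 - 11*c^2 - 7
(4) = -4*l^4 + 6*l^3 - 4*l^2 + 10*l + 72
(5) = j^5 - 2*j^4 - 45*j^3 + 26*j^2 + 500*j + 600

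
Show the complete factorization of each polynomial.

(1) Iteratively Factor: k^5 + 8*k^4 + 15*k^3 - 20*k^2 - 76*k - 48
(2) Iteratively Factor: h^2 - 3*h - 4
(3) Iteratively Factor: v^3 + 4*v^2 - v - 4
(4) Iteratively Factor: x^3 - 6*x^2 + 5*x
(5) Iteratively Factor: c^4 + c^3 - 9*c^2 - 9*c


(1) = (k + 4)*(k^4 + 4*k^3 - k^2 - 16*k - 12) = (k + 1)*(k + 4)*(k^3 + 3*k^2 - 4*k - 12) = (k + 1)*(k + 2)*(k + 4)*(k^2 + k - 6) = (k + 1)*(k + 2)*(k + 3)*(k + 4)*(k - 2)
(2) = (h - 4)*(h + 1)
(3) = (v + 4)*(v^2 - 1) = (v + 1)*(v + 4)*(v - 1)
(4) = (x - 5)*(x^2 - x) = x*(x - 5)*(x - 1)
(5) = (c + 3)*(c^3 - 2*c^2 - 3*c) = c*(c + 3)*(c^2 - 2*c - 3) = c*(c + 1)*(c + 3)*(c - 3)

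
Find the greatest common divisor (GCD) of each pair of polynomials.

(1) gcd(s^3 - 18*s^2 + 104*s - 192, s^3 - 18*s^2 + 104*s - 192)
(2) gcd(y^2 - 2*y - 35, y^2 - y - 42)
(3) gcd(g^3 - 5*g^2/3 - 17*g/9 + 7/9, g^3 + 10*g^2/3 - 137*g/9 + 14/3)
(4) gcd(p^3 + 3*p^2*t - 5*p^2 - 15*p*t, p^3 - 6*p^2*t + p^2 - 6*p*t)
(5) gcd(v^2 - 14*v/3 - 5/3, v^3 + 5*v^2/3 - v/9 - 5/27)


(1) = s^3 - 18*s^2 + 104*s - 192
(2) = y - 7
(3) = g^2 - 8*g/3 + 7/9
(4) = p
(5) = v + 1/3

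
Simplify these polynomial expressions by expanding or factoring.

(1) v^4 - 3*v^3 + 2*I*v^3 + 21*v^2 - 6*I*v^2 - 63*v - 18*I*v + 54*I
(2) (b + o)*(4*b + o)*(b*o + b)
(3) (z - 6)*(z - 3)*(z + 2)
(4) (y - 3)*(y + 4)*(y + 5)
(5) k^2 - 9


(1) = (v - 3)*(v - 3*I)*(v - I)*(v + 6*I)
(2) = 4*b^3*o + 4*b^3 + 5*b^2*o^2 + 5*b^2*o + b*o^3 + b*o^2
(3) = z^3 - 7*z^2 + 36
(4) = y^3 + 6*y^2 - 7*y - 60
(5) = (k - 3)*(k + 3)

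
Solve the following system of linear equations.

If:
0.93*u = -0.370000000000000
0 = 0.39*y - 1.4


Then:
u = -0.40
y = 3.59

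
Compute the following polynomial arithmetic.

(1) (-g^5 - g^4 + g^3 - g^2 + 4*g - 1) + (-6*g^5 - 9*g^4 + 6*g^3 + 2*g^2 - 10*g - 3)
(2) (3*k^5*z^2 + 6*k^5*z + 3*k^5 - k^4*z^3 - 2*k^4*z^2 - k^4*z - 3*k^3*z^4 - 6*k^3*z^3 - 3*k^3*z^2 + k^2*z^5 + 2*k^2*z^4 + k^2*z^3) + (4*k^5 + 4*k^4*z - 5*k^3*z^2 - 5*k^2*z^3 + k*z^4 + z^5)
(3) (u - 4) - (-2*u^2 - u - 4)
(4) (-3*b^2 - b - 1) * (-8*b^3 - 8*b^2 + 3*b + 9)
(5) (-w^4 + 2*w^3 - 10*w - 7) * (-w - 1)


(1) = -7*g^5 - 10*g^4 + 7*g^3 + g^2 - 6*g - 4
(2) = 3*k^5*z^2 + 6*k^5*z + 7*k^5 - k^4*z^3 - 2*k^4*z^2 + 3*k^4*z - 3*k^3*z^4 - 6*k^3*z^3 - 8*k^3*z^2 + k^2*z^5 + 2*k^2*z^4 - 4*k^2*z^3 + k*z^4 + z^5
(3) = 2*u^2 + 2*u
(4) = 24*b^5 + 32*b^4 + 7*b^3 - 22*b^2 - 12*b - 9
(5) = w^5 - w^4 - 2*w^3 + 10*w^2 + 17*w + 7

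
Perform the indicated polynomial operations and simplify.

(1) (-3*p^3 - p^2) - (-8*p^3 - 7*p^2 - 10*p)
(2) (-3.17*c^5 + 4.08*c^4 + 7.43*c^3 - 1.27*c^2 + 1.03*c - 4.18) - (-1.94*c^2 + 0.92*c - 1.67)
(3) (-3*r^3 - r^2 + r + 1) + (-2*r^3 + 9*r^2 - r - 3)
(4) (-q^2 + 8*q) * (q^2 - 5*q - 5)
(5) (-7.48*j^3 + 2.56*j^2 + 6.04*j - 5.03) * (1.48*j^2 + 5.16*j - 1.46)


(1) = 5*p^3 + 6*p^2 + 10*p
(2) = -3.17*c^5 + 4.08*c^4 + 7.43*c^3 + 0.67*c^2 + 0.11*c - 2.51
(3) = -5*r^3 + 8*r^2 - 2
(4) = -q^4 + 13*q^3 - 35*q^2 - 40*q
(5) = -11.0704*j^5 - 34.808*j^4 + 33.0696*j^3 + 19.9844*j^2 - 34.7732*j + 7.3438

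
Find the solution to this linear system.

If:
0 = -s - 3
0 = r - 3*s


Then:
r = -9
s = -3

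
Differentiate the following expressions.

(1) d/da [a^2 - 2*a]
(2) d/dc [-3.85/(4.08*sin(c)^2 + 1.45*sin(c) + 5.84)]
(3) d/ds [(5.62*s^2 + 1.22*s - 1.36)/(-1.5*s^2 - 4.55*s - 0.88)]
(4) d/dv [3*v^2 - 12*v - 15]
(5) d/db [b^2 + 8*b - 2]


(1) = 2*a - 2
(2) = (31.416*sin(c) + 5.5825)*cos(c)/(4.08*sin(c)^2 + 1.45*sin(c) + 5.84)^2
(3) = (-23.741*s^2 - 13.9712*s - 7.2616)/(2.25*s^4 + 13.65*s^3 + 23.3425*s^2 + 8.008*s + 0.7744)
(4) = 6*v - 12
(5) = 2*b + 8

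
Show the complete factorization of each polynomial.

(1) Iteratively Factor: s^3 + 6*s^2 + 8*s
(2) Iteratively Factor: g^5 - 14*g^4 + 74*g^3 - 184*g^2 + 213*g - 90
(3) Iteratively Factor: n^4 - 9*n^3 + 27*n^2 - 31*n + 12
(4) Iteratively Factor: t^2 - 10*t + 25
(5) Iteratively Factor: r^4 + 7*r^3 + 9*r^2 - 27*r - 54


(1) = (s + 4)*(s^2 + 2*s) = s*(s + 4)*(s + 2)
(2) = (g - 2)*(g^4 - 12*g^3 + 50*g^2 - 84*g + 45) = (g - 2)*(g - 1)*(g^3 - 11*g^2 + 39*g - 45) = (g - 3)*(g - 2)*(g - 1)*(g^2 - 8*g + 15) = (g - 3)^2*(g - 2)*(g - 1)*(g - 5)
(3) = (n - 1)*(n^3 - 8*n^2 + 19*n - 12) = (n - 1)^2*(n^2 - 7*n + 12) = (n - 3)*(n - 1)^2*(n - 4)
(4) = (t - 5)*(t - 5)
(5) = (r - 2)*(r^3 + 9*r^2 + 27*r + 27) = (r - 2)*(r + 3)*(r^2 + 6*r + 9) = (r - 2)*(r + 3)^2*(r + 3)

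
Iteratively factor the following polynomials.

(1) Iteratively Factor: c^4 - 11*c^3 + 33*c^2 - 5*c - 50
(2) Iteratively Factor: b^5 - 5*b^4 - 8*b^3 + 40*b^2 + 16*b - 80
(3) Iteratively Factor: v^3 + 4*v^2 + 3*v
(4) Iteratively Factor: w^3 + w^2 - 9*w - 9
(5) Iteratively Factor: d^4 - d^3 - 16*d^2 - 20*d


(1) = (c - 2)*(c^3 - 9*c^2 + 15*c + 25) = (c - 2)*(c + 1)*(c^2 - 10*c + 25) = (c - 5)*(c - 2)*(c + 1)*(c - 5)
(2) = (b - 5)*(b^4 - 8*b^2 + 16) = (b - 5)*(b - 2)*(b^3 + 2*b^2 - 4*b - 8) = (b - 5)*(b - 2)*(b + 2)*(b^2 - 4) = (b - 5)*(b - 2)^2*(b + 2)*(b + 2)
(3) = (v + 1)*(v^2 + 3*v) = (v + 1)*(v + 3)*(v)
(4) = (w + 1)*(w^2 - 9) = (w + 1)*(w + 3)*(w - 3)
(5) = (d)*(d^3 - d^2 - 16*d - 20) = d*(d + 2)*(d^2 - 3*d - 10) = d*(d - 5)*(d + 2)*(d + 2)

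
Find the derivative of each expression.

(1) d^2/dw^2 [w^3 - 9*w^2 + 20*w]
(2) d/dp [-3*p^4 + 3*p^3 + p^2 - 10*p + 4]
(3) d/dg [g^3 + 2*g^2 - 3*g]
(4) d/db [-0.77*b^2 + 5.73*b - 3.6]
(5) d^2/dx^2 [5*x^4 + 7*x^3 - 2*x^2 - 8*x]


(1) = 6*w - 18
(2) = -12*p^3 + 9*p^2 + 2*p - 10
(3) = 3*g^2 + 4*g - 3
(4) = 5.73 - 1.54*b
(5) = 60*x^2 + 42*x - 4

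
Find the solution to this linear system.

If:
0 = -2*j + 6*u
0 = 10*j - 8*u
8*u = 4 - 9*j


Then:
No Solution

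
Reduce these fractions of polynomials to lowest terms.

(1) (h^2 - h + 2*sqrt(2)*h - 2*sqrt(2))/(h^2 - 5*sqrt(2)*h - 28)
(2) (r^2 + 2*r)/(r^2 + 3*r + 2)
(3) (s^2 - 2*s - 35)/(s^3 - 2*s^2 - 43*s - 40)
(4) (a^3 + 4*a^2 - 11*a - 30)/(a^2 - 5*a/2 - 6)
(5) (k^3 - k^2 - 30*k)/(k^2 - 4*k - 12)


(1) = (h - 1)/(h - 7*sqrt(2))
(2) = r/(r + 1)
(3) = (s - 7)/(s^2 - 7*s - 8)
(4) = (2*a^3 + 8*a^2 - 22*a - 60)/(2*a^2 - 5*a - 12)
(5) = (k^2 + 5*k)/(k + 2)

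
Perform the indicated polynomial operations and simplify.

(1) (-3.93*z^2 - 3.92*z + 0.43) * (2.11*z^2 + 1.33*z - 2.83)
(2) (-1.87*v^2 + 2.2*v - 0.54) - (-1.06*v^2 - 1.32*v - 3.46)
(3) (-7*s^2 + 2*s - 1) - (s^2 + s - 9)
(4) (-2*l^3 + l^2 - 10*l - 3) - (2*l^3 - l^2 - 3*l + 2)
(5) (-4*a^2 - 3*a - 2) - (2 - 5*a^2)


(1) = -8.2923*z^4 - 13.4981*z^3 + 6.8156*z^2 + 11.6655*z - 1.2169
(2) = -0.81*v^2 + 3.52*v + 2.92
(3) = -8*s^2 + s + 8
(4) = -4*l^3 + 2*l^2 - 7*l - 5
(5) = a^2 - 3*a - 4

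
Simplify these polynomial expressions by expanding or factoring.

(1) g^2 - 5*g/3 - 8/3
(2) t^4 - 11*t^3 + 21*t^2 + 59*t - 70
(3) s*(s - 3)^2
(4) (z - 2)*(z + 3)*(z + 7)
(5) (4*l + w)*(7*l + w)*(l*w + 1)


(1) = (g - 8/3)*(g + 1)
(2) = (t - 7)*(t - 5)*(t - 1)*(t + 2)
(3) = s^3 - 6*s^2 + 9*s
(4) = z^3 + 8*z^2 + z - 42
(5) = 28*l^3*w + 11*l^2*w^2 + 28*l^2 + l*w^3 + 11*l*w + w^2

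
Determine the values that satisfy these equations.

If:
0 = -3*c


Then:
c = 0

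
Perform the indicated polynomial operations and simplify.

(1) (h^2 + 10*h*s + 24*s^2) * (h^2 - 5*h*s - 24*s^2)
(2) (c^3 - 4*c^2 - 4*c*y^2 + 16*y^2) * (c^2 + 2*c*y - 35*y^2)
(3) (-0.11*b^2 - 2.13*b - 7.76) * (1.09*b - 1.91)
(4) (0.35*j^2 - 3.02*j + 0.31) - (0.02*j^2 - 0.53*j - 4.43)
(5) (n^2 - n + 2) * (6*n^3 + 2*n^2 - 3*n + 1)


(1) = h^4 + 5*h^3*s - 50*h^2*s^2 - 360*h*s^3 - 576*s^4
(2) = c^5 + 2*c^4*y - 4*c^4 - 39*c^3*y^2 - 8*c^3*y - 8*c^2*y^3 + 156*c^2*y^2 + 140*c*y^4 + 32*c*y^3 - 560*y^4
(3) = -0.1199*b^3 - 2.1116*b^2 - 4.3901*b + 14.8216
(4) = 0.33*j^2 - 2.49*j + 4.74
(5) = 6*n^5 - 4*n^4 + 7*n^3 + 8*n^2 - 7*n + 2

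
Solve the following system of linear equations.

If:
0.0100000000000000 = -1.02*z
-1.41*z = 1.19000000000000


Then:
No Solution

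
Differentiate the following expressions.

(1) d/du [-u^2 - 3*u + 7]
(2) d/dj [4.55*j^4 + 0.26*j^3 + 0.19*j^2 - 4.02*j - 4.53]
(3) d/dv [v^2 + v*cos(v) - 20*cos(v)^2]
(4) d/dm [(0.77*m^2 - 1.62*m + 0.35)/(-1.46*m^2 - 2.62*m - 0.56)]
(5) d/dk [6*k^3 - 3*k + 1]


(1) = -2*u - 3
(2) = 18.2*j^3 + 0.78*j^2 + 0.38*j - 4.02
(3) = -v*sin(v) + 2*v + 20*sin(2*v) + cos(v)
(4) = (-4.3826*m^2 + 0.1596*m + 1.8242)/(2.1316*m^4 + 7.6504*m^3 + 8.4996*m^2 + 2.9344*m + 0.3136)
(5) = 18*k^2 - 3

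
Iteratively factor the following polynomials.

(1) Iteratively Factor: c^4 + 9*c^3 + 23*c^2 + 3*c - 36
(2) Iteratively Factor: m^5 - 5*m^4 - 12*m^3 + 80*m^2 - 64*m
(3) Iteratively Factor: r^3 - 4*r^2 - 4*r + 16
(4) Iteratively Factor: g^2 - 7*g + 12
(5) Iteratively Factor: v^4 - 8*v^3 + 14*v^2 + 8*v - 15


(1) = (c - 1)*(c^3 + 10*c^2 + 33*c + 36) = (c - 1)*(c + 4)*(c^2 + 6*c + 9) = (c - 1)*(c + 3)*(c + 4)*(c + 3)
(2) = (m)*(m^4 - 5*m^3 - 12*m^2 + 80*m - 64) = m*(m - 1)*(m^3 - 4*m^2 - 16*m + 64) = m*(m - 1)*(m + 4)*(m^2 - 8*m + 16) = m*(m - 4)*(m - 1)*(m + 4)*(m - 4)
(3) = (r - 4)*(r^2 - 4) = (r - 4)*(r - 2)*(r + 2)
(4) = (g - 3)*(g - 4)
(5) = (v - 5)*(v^3 - 3*v^2 - v + 3) = (v - 5)*(v - 3)*(v^2 - 1) = (v - 5)*(v - 3)*(v - 1)*(v + 1)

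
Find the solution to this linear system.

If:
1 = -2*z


Then:
z = -1/2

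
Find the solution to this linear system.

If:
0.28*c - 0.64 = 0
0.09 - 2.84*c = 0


Then:
No Solution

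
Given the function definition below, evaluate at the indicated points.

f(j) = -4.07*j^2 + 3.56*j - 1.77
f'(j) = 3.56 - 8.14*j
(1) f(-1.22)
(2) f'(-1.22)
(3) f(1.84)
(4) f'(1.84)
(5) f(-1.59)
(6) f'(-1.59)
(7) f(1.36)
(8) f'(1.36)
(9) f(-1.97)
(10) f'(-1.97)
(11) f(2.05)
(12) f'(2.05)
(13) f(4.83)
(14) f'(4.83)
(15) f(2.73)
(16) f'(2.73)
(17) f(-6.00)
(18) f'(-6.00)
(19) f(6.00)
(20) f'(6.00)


(1) = -12.17
(2) = 13.49
(3) = -9.00
(4) = -11.42
(5) = -17.72
(6) = 16.50
(7) = -4.46
(8) = -7.51
(9) = -24.58
(10) = 19.60
(11) = -11.58
(12) = -13.13
(13) = -79.52
(14) = -35.76
(15) = -22.38
(16) = -18.66
(17) = -169.65
(18) = 52.40
(19) = -126.93
(20) = -45.28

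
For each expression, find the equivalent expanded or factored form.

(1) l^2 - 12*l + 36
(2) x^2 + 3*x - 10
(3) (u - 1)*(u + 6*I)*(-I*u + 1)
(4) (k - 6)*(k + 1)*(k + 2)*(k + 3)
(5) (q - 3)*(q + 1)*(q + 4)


(1) = (l - 6)^2
(2) = (x - 2)*(x + 5)
(3) = -I*u^3 + 7*u^2 + I*u^2 - 7*u + 6*I*u - 6*I
(4) = k^4 - 25*k^2 - 60*k - 36
(5) = q^3 + 2*q^2 - 11*q - 12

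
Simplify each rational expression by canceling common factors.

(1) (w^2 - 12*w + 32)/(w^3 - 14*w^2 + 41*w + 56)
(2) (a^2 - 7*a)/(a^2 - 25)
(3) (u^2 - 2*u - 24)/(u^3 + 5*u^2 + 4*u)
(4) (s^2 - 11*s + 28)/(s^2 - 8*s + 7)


(1) = (w - 4)/(w^2 - 6*w - 7)
(2) = (a^2 - 7*a)/(a^2 - 25)
(3) = (u - 6)/(u^2 + u)
(4) = (s - 4)/(s - 1)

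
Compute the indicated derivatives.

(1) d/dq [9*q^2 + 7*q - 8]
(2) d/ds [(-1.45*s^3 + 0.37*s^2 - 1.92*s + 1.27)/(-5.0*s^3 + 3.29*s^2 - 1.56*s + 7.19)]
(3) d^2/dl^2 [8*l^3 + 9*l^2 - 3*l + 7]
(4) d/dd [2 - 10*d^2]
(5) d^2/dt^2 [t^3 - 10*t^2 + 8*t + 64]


(1) = 18*q + 7
(2) = (-2.9205*s^4 - 14.676*s^3 - 6.4869*s^2 - 3.036*s - 11.8236)/(25.0*s^6 - 32.9*s^5 + 26.4241*s^4 - 82.1648*s^3 + 49.7438*s^2 - 22.4328*s + 51.6961)
(3) = 48*l + 18
(4) = -20*d
(5) = 6*t - 20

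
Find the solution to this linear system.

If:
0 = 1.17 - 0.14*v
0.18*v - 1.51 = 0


Then:
No Solution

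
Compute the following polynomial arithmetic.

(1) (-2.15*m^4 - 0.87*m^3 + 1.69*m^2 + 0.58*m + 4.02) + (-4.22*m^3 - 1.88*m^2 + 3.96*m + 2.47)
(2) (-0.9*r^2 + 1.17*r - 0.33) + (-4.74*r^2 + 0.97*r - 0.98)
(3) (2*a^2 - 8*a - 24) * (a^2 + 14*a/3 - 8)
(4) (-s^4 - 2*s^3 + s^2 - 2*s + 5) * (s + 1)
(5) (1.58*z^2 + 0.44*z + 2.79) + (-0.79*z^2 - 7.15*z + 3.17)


(1) = -2.15*m^4 - 5.09*m^3 - 0.19*m^2 + 4.54*m + 6.49
(2) = -5.64*r^2 + 2.14*r - 1.31
(3) = 2*a^4 + 4*a^3/3 - 232*a^2/3 - 48*a + 192
(4) = -s^5 - 3*s^4 - s^3 - s^2 + 3*s + 5
(5) = 0.79*z^2 - 6.71*z + 5.96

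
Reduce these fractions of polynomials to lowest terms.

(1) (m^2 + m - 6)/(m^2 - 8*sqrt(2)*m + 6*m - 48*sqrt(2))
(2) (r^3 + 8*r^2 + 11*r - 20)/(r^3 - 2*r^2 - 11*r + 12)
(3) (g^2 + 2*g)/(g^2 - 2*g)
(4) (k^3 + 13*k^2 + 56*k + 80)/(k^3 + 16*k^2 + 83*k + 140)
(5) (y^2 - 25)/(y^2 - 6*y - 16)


(1) = (m^2 + m - 6)/(m^2 + m*(6 - 8*sqrt(2)) - 48*sqrt(2))
(2) = (r^2 + 9*r + 20)/(r^2 - r - 12)
(3) = (g + 2)/(g - 2)
(4) = (k + 4)/(k + 7)
(5) = (y^2 - 25)/(y^2 - 6*y - 16)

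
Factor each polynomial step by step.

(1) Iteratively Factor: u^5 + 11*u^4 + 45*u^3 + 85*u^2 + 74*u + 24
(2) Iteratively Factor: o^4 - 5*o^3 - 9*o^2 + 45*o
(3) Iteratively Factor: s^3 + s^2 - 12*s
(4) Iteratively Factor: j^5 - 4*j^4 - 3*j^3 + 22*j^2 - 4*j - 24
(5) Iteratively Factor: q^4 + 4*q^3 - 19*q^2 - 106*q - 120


(1) = (u + 1)*(u^4 + 10*u^3 + 35*u^2 + 50*u + 24) = (u + 1)*(u + 2)*(u^3 + 8*u^2 + 19*u + 12) = (u + 1)*(u + 2)*(u + 3)*(u^2 + 5*u + 4) = (u + 1)^2*(u + 2)*(u + 3)*(u + 4)
(2) = (o + 3)*(o^3 - 8*o^2 + 15*o) = (o - 3)*(o + 3)*(o^2 - 5*o) = o*(o - 3)*(o + 3)*(o - 5)
(3) = (s)*(s^2 + s - 12) = s*(s + 4)*(s - 3)
(4) = (j - 2)*(j^4 - 2*j^3 - 7*j^2 + 8*j + 12) = (j - 2)*(j + 1)*(j^3 - 3*j^2 - 4*j + 12) = (j - 2)*(j + 1)*(j + 2)*(j^2 - 5*j + 6) = (j - 2)^2*(j + 1)*(j + 2)*(j - 3)
(5) = (q + 4)*(q^3 - 19*q - 30) = (q - 5)*(q + 4)*(q^2 + 5*q + 6) = (q - 5)*(q + 2)*(q + 4)*(q + 3)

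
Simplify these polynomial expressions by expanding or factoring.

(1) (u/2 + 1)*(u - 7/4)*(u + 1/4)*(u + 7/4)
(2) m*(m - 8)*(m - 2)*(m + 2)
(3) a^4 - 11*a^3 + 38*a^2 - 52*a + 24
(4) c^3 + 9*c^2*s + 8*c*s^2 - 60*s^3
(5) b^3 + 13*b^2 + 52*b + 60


(1) = u^4/2 + 9*u^3/8 - 41*u^2/32 - 441*u/128 - 49/64
(2) = m^4 - 8*m^3 - 4*m^2 + 32*m
(3) = (a - 6)*(a - 2)^2*(a - 1)
(4) = (c - 2*s)*(c + 5*s)*(c + 6*s)
(5) = (b + 2)*(b + 5)*(b + 6)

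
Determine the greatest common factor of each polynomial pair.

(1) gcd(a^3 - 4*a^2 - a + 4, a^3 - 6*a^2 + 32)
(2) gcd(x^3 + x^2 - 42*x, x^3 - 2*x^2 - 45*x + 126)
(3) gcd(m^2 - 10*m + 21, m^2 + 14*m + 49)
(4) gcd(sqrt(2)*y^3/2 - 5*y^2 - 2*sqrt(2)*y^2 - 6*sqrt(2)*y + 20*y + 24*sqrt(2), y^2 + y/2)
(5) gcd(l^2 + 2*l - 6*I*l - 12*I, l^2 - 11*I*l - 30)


(1) = a - 4
(2) = x^2 + x - 42
(3) = 1
(4) = gcd((y - 4)*(y - 6*sqrt(2))*(sqrt(2)*y/2 + 1), y*(y + 1/2)) = 1
(5) = gcd((l + 2)*(l - 6*I), (l - 6*I)*(l - 5*I)) = l - 6*I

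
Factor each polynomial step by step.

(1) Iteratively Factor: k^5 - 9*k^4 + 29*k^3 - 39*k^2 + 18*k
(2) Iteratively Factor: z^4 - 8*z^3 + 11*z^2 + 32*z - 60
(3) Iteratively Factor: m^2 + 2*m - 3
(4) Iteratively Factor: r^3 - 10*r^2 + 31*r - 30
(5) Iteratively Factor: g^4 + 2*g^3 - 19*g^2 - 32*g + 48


(1) = (k - 3)*(k^4 - 6*k^3 + 11*k^2 - 6*k) = k*(k - 3)*(k^3 - 6*k^2 + 11*k - 6) = k*(k - 3)*(k - 1)*(k^2 - 5*k + 6) = k*(k - 3)^2*(k - 1)*(k - 2)
(2) = (z - 3)*(z^3 - 5*z^2 - 4*z + 20) = (z - 3)*(z + 2)*(z^2 - 7*z + 10) = (z - 5)*(z - 3)*(z + 2)*(z - 2)
(3) = (m - 1)*(m + 3)
(4) = (r - 5)*(r^2 - 5*r + 6) = (r - 5)*(r - 3)*(r - 2)
(5) = (g - 1)*(g^3 + 3*g^2 - 16*g - 48) = (g - 4)*(g - 1)*(g^2 + 7*g + 12) = (g - 4)*(g - 1)*(g + 4)*(g + 3)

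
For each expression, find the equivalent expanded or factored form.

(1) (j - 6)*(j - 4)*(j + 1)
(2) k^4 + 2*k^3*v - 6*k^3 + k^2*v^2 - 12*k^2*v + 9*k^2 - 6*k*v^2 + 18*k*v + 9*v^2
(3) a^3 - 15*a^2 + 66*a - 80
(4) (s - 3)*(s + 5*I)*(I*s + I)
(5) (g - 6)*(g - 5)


(1) = j^3 - 9*j^2 + 14*j + 24
(2) = (k - 3)^2*(k + v)^2
(3) = (a - 8)*(a - 5)*(a - 2)
(4) = I*s^3 - 5*s^2 - 2*I*s^2 + 10*s - 3*I*s + 15
(5) = g^2 - 11*g + 30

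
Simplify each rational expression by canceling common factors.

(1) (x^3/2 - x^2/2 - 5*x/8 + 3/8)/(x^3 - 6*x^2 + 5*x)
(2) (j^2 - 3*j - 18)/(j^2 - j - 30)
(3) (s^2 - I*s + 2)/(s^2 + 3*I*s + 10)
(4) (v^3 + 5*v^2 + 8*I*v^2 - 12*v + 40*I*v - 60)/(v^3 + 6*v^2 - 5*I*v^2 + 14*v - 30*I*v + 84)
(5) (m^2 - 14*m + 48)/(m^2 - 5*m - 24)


(1) = (4*x^3 - 4*x^2 - 5*x + 3)/(8*x^3 - 48*x^2 + 40*x)
(2) = (j + 3)/(j + 5)
(3) = (s + I)/(s + 5*I)
(4) = (v^2 + v*(5 + 6*I) + 30*I)/(v^2 + v*(6 - 7*I) - 42*I)
(5) = (m - 6)/(m + 3)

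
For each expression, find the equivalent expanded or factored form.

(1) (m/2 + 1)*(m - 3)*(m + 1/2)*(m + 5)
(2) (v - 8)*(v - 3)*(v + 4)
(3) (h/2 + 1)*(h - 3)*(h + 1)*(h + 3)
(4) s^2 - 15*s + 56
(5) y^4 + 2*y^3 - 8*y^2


(1) = m^4/2 + 9*m^3/4 - 9*m^2/2 - 71*m/4 - 15/2
(2) = v^3 - 7*v^2 - 20*v + 96
(3) = h^4/2 + 3*h^3/2 - 7*h^2/2 - 27*h/2 - 9
(4) = (s - 8)*(s - 7)
(5) = y^2*(y - 2)*(y + 4)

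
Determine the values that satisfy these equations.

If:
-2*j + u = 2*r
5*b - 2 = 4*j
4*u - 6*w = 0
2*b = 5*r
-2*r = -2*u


Then:
b = 10/29
j = -2/29
r = 4/29
u = 4/29
w = 8/87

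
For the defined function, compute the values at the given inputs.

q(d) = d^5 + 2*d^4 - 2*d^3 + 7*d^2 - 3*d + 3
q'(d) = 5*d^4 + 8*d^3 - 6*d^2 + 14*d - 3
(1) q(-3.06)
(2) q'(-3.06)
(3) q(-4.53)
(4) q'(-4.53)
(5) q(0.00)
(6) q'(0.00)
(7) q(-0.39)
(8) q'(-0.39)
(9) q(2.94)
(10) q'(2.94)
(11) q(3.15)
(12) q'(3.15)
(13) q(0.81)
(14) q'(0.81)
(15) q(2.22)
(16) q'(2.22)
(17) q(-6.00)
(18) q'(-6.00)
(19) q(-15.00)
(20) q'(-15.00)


(1) = 42.09
(2) = 107.14
(3) = -719.25
(4) = 1172.31
(5) = 3.00
(6) = -3.00
(7) = 5.39
(8) = -9.73
(9) = 372.94
(10) = 563.15
(11) = 507.54
(12) = 723.89
(13) = 5.31
(14) = 10.81
(15) = 111.46
(16) = 207.48
(17) = -4479.00
(18) = 4449.00
(19) = -649752.00
(20) = 224562.00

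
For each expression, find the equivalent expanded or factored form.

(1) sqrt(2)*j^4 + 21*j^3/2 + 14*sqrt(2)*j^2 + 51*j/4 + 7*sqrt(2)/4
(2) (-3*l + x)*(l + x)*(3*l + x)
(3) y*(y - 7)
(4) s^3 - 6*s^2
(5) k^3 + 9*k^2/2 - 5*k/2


(1) = (j + sqrt(2)/2)*(j + sqrt(2))*(j + 7*sqrt(2)/2)*(sqrt(2)*j + 1/2)
(2) = -9*l^3 - 9*l^2*x + l*x^2 + x^3
(3) = y^2 - 7*y
(4) = s^2*(s - 6)
(5) = k*(k - 1/2)*(k + 5)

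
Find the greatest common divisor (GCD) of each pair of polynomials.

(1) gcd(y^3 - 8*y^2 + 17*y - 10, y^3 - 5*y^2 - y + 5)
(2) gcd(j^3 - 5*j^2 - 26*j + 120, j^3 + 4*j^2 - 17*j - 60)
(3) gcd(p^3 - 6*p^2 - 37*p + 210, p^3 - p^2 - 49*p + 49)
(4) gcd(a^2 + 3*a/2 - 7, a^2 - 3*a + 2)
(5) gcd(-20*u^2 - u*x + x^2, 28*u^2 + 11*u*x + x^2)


(1) = y^2 - 6*y + 5
(2) = gcd((j - 6)*(j - 4)*(j + 5), (j - 4)*(j + 3)*(j + 5)) = j^2 + j - 20
(3) = gcd((p - 7)*(p - 5)*(p + 6), (p - 7)*(p - 1)*(p + 7)) = p - 7
(4) = gcd((a - 2)*(a + 7/2), (a - 2)*(a - 1)) = a - 2
(5) = 4*u + x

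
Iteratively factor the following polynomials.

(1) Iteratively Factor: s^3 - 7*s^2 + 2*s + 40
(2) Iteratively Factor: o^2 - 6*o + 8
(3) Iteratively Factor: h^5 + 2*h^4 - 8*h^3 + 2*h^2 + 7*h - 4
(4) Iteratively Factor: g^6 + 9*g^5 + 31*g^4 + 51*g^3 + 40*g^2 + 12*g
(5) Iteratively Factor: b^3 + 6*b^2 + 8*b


(1) = (s - 5)*(s^2 - 2*s - 8) = (s - 5)*(s + 2)*(s - 4)
(2) = (o - 4)*(o - 2)
(3) = (h - 1)*(h^4 + 3*h^3 - 5*h^2 - 3*h + 4) = (h - 1)*(h + 1)*(h^3 + 2*h^2 - 7*h + 4) = (h - 1)^2*(h + 1)*(h^2 + 3*h - 4) = (h - 1)^3*(h + 1)*(h + 4)
(4) = (g + 1)*(g^5 + 8*g^4 + 23*g^3 + 28*g^2 + 12*g) = (g + 1)*(g + 2)*(g^4 + 6*g^3 + 11*g^2 + 6*g) = (g + 1)*(g + 2)*(g + 3)*(g^3 + 3*g^2 + 2*g) = g*(g + 1)*(g + 2)*(g + 3)*(g^2 + 3*g + 2) = g*(g + 1)*(g + 2)^2*(g + 3)*(g + 1)
(5) = (b + 2)*(b^2 + 4*b) = b*(b + 2)*(b + 4)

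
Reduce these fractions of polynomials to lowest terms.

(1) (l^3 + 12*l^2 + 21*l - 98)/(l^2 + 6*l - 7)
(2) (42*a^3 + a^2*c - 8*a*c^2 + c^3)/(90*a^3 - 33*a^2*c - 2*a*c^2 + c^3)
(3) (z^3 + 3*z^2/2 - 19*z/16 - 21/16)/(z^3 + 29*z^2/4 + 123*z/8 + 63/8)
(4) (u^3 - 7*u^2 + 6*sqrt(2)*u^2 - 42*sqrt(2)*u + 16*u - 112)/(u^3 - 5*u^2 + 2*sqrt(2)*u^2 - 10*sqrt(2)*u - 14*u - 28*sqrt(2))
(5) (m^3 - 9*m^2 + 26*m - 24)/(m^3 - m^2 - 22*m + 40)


(1) = (l^2 + 5*l - 14)/(l - 1)
(2) = (14*a^2 + 5*a*c - c^2)/(30*a^2 - a*c - c^2)
(3) = (4*z^2 + 3*z - 7)/(4*z^2 + 26*z + 42)
(4) = (u + 4*sqrt(2))/(u + 2)
(5) = (m - 3)/(m + 5)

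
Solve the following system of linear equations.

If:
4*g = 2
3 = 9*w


Then:
g = 1/2
w = 1/3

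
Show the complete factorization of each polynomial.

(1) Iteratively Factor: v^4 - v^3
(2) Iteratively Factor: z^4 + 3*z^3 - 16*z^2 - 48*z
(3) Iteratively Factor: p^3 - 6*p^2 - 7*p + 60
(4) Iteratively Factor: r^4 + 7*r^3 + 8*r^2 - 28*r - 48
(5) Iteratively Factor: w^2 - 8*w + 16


(1) = (v)*(v^3 - v^2) = v^2*(v^2 - v) = v^2*(v - 1)*(v)
(2) = (z + 4)*(z^3 - z^2 - 12*z) = (z + 3)*(z + 4)*(z^2 - 4*z) = (z - 4)*(z + 3)*(z + 4)*(z)
(3) = (p - 5)*(p^2 - p - 12) = (p - 5)*(p + 3)*(p - 4)
(4) = (r - 2)*(r^3 + 9*r^2 + 26*r + 24) = (r - 2)*(r + 2)*(r^2 + 7*r + 12) = (r - 2)*(r + 2)*(r + 3)*(r + 4)
(5) = (w - 4)*(w - 4)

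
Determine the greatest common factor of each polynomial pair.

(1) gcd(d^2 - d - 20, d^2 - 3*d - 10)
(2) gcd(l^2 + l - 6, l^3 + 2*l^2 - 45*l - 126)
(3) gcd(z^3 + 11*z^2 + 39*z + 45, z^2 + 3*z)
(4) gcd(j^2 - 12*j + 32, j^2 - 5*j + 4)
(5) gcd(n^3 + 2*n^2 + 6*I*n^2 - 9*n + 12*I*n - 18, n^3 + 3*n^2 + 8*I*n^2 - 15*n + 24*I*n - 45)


(1) = gcd((d - 5)*(d + 4), (d - 5)*(d + 2)) = d - 5
(2) = l + 3
(3) = gcd((z + 3)^2*(z + 5), z*(z + 3)) = z + 3
(4) = j - 4
(5) = gcd((n + 2)*(n + 3*I)^2, (n + 3)*(n + 3*I)*(n + 5*I)) = n + 3*I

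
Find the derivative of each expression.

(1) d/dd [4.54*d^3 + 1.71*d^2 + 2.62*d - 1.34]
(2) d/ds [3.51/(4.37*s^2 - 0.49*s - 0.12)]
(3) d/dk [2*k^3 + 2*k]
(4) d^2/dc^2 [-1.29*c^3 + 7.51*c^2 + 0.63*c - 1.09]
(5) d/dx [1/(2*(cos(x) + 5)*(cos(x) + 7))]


(1) = 13.62*d^2 + 3.42*d + 2.62
(2) = (1.7199 - 30.6774*s)/(-4.37*s^2 + 0.49*s + 0.12)^2
(3) = 6*k^2 + 2
(4) = 15.02 - 7.74*c
(5) = (cos(x) + 6)*sin(x)/((cos(x) + 5)^2*(cos(x) + 7)^2)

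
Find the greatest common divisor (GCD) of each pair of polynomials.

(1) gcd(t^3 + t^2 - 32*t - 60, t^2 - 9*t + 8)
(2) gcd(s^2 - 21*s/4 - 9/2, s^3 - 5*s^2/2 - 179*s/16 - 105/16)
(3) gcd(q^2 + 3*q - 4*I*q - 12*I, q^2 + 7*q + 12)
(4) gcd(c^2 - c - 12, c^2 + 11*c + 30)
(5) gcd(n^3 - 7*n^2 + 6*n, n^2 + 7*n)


(1) = 1
(2) = gcd((s - 6)*(s + 3/4), (s - 5)*(s + 3/4)*(s + 7/4)) = s + 3/4
(3) = gcd((q + 3)*(q - 4*I), (q + 3)*(q + 4)) = q + 3
(4) = gcd((c - 4)*(c + 3), (c + 5)*(c + 6)) = 1
(5) = n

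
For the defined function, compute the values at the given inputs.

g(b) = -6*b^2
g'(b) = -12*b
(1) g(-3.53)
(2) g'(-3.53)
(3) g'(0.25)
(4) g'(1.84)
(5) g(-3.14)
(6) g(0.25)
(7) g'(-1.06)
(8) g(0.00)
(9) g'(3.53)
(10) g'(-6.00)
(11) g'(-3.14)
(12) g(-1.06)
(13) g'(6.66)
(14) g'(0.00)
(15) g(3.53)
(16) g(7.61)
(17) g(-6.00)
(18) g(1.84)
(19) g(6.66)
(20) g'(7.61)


(1) = -74.77
(2) = 42.36
(3) = -3.00
(4) = -22.08
(5) = -59.16
(6) = -0.38
(7) = 12.72
(8) = 0.00
(9) = -42.36
(10) = 72.00
(11) = 37.68
(12) = -6.74
(13) = -79.92
(14) = 0.00
(15) = -74.77
(16) = -347.47
(17) = -216.00
(18) = -20.31
(19) = -266.13
(20) = -91.32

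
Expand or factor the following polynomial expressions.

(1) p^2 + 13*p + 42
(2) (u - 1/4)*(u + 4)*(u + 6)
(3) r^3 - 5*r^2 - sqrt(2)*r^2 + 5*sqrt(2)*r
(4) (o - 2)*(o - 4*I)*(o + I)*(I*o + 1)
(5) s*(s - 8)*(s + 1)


(1) = (p + 6)*(p + 7)
(2) = u^3 + 39*u^2/4 + 43*u/2 - 6
(3) = r*(r - 5)*(r - sqrt(2))
(4) = I*o^4 + 4*o^3 - 2*I*o^3 - 8*o^2 + I*o^2 + 4*o - 2*I*o - 8
(5) = s^3 - 7*s^2 - 8*s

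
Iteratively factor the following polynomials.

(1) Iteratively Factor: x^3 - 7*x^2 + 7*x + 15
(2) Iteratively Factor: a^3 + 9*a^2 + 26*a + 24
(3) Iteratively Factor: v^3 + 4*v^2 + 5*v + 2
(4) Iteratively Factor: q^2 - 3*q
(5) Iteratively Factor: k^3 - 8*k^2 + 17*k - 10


(1) = (x - 5)*(x^2 - 2*x - 3) = (x - 5)*(x + 1)*(x - 3)
(2) = (a + 2)*(a^2 + 7*a + 12) = (a + 2)*(a + 3)*(a + 4)
(3) = (v + 1)*(v^2 + 3*v + 2) = (v + 1)*(v + 2)*(v + 1)
(4) = (q - 3)*(q)
(5) = (k - 5)*(k^2 - 3*k + 2) = (k - 5)*(k - 1)*(k - 2)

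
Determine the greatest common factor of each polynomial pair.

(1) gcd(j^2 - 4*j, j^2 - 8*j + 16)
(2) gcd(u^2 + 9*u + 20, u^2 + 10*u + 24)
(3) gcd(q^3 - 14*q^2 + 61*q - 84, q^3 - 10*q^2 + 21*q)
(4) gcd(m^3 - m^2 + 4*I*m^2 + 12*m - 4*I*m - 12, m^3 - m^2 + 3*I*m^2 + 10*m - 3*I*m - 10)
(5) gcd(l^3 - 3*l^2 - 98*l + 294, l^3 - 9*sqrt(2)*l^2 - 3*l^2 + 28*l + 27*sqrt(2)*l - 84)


(1) = gcd(j*(j - 4), (j - 4)^2) = j - 4
(2) = gcd((u + 4)*(u + 5), (u + 4)*(u + 6)) = u + 4
(3) = q^2 - 10*q + 21
(4) = gcd((m - 1)*(m - 2*I)*(m + 6*I), (m - 1)*(m - 2*I)*(m + 5*I)) = m^2 + m*(-1 - 2*I) + 2*I
(5) = gcd((l - 3)*(l - 7*sqrt(2))*(l + 7*sqrt(2)), (l - 3)*(l - 7*sqrt(2))*(l - 2*sqrt(2))) = l^2 + l*(-7*sqrt(2) - 3) + 21*sqrt(2)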